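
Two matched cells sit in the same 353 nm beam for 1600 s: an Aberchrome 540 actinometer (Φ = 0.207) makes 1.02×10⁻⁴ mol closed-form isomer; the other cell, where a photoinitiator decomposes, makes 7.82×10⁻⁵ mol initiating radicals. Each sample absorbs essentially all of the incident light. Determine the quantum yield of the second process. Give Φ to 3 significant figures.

Φ = 0.159

Photons absorbed by the actinometer: 1.02×10⁻⁴ / 0.207 = 4.928×10⁻⁴ mol.
Φ(unknown) = 7.82×10⁻⁵ / 4.928×10⁻⁴ = 0.159.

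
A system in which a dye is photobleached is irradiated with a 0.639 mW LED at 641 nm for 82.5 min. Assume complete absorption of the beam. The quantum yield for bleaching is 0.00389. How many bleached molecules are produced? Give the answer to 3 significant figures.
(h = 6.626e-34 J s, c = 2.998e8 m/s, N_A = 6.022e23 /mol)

3.97e16 bleached molecules

Photon energy at 641 nm: hc/λ = (6.626e-34)(2.998e8)/(641e-9) = 3.099e-19 J.
Energy delivered: (0.639 mW)(4950 s) = 3.163 J.
Photons incident: 3.163 / 3.099e-19 = 1.021e19, i.e. 1.021e19/6.022e23 = 1.695e-5 mol.
Product: Φ × n_abs = 0.00389 × 1.695e-5 = 6.594e-8 mol.
As a count: 6.594e-8 × 6.022e23 = 3.97e16.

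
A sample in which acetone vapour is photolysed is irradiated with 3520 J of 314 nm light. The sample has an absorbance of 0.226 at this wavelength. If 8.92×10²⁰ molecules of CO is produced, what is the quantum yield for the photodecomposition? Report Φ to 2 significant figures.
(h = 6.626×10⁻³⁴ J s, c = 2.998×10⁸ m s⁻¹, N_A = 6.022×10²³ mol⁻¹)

Φ = 0.40

Product: 8.92×10²⁰ / 6.022×10²³ = 0.001481 mol.
Photon energy at 314 nm: hc/λ = (6.626×10⁻³⁴)(2.998×10⁸)/(314×10⁻⁹) = 6.326×10⁻¹⁹ J.
Photons incident: 3520 / 6.326×10⁻¹⁹ = 5.564×10²¹, i.e. 5.564×10²¹/6.022×10²³ = 0.009239 mol.
Fraction absorbed: 1 − 10^(−0.226) = 0.4057.
Photons absorbed: 0.4057 × 0.009239 = 0.003748 mol.
Φ = 0.001481 mol / 0.003748 mol photons = 0.40.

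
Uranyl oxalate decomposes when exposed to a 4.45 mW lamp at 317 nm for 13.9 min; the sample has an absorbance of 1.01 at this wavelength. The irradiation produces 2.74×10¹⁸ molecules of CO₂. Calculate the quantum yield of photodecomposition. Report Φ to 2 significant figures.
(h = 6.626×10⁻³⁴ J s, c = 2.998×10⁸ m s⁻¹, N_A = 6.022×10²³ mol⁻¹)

Φ = 0.51

Product: 2.74×10¹⁸ / 6.022×10²³ = 4.550×10⁻⁶ mol.
Photon energy at 317 nm: hc/λ = (6.626×10⁻³⁴)(2.998×10⁸)/(317×10⁻⁹) = 6.266×10⁻¹⁹ J.
Energy delivered: (4.45 mW)(834 s) = 3.711 J.
Photons incident: 3.711 / 6.266×10⁻¹⁹ = 5.922×10¹⁸, i.e. 5.922×10¹⁸/6.022×10²³ = 9.834×10⁻⁶ mol.
Fraction absorbed: 1 − 10^(−1.01) = 0.9023.
Photons absorbed: 0.9023 × 9.834×10⁻⁶ = 8.873×10⁻⁶ mol.
Φ = 4.550×10⁻⁶ mol / 8.873×10⁻⁶ mol photons = 0.51.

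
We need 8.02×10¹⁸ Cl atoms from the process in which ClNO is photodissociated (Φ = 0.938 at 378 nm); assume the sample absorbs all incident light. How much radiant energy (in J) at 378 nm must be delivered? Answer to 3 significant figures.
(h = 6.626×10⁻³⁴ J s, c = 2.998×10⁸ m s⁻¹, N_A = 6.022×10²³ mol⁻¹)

4.49 J

Product: 8.02×10¹⁸ / 6.022×10²³ = 1.332×10⁻⁵ mol.
Photons that must be absorbed: 1.332×10⁻⁵ / 0.938 = 1.420×10⁻⁵ mol.
Photon energy: hc/λ = 5.255×10⁻¹⁹ J; per mole, 3.165×10⁵ J mol⁻¹.
Energy required: 1.420×10⁻⁵ × 3.165×10⁵ = 4.49 J.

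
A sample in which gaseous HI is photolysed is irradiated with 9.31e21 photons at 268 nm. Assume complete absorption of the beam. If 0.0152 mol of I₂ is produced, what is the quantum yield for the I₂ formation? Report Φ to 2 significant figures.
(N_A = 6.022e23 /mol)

Moles of photons: 9.31e21 / 6.022e23 = 0.01546 mol.
Φ = 0.0152 mol / 0.01546 mol photons = 0.98.

Φ = 0.98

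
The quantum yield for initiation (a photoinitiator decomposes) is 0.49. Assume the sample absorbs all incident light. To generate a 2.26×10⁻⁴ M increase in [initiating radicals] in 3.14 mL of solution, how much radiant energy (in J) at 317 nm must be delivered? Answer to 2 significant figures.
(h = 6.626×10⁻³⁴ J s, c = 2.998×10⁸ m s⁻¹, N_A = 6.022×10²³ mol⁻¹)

0.55 J

Product: (2.26×10⁻⁴ M)(0.00314 L) = 7.096×10⁻⁷ mol.
Photons that must be absorbed: 7.096×10⁻⁷ / 0.49 = 1.448×10⁻⁶ mol.
Photon energy: hc/λ = 6.266×10⁻¹⁹ J; per mole, 3.773×10⁵ J mol⁻¹.
Energy required: 1.448×10⁻⁶ × 3.773×10⁵ = 0.55 J.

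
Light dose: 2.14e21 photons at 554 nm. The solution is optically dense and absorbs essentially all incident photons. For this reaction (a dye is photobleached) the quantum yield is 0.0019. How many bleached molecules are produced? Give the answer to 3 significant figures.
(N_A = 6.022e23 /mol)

Moles of photons: 2.14e21 / 6.022e23 = 0.003554 mol.
Product: Φ × n_abs = 0.0019 × 0.003554 = 6.753e-6 mol.
As a count: 6.753e-6 × 6.022e23 = 4.07e18.

4.07e18 bleached molecules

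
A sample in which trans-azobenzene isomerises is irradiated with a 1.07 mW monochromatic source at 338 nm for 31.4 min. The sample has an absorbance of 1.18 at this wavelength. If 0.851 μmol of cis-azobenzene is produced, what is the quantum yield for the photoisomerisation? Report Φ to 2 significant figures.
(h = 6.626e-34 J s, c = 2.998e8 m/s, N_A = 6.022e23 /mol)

Φ = 0.16

Product: 0.851 μmol = 8.51e-7 mol.
Photon energy at 338 nm: hc/λ = (6.626e-34)(2.998e8)/(338e-9) = 5.877e-19 J.
Energy delivered: (1.07 mW)(1884 s) = 2.016 J.
Photons incident: 2.016 / 5.877e-19 = 3.430e18, i.e. 3.430e18/6.022e23 = 5.696e-6 mol.
Fraction absorbed: 1 − 10^(−1.18) = 0.9339.
Photons absorbed: 0.9339 × 5.696e-6 = 5.319e-6 mol.
Φ = 8.51e-7 mol / 5.319e-6 mol photons = 0.16.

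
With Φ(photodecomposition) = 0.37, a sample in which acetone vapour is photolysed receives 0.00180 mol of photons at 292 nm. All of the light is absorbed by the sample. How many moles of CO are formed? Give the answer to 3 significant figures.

6.66e-4 mol

Product: Φ × n_abs = 0.37 × 0.00180 = 6.660e-4 mol.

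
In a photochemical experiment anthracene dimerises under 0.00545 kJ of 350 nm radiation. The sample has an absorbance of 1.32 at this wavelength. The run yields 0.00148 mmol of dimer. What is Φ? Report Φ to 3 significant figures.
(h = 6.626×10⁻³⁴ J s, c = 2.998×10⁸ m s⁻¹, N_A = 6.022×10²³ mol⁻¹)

Product: 0.00148 mmol = 1.48×10⁻⁶ mol.
Photon energy at 350 nm: hc/λ = (6.626×10⁻³⁴)(2.998×10⁸)/(350×10⁻⁹) = 5.676×10⁻¹⁹ J.
Incident energy: 0.00545 kJ = 5.45 J.
Photons incident: 5.45 / 5.676×10⁻¹⁹ = 9.602×10¹⁸, i.e. 9.602×10¹⁸/6.022×10²³ = 1.594×10⁻⁵ mol.
Fraction absorbed: 1 − 10^(−1.32) = 0.9521.
Photons absorbed: 0.9521 × 1.594×10⁻⁵ = 1.518×10⁻⁵ mol.
Φ = 1.48×10⁻⁶ mol / 1.518×10⁻⁵ mol photons = 0.0975.

Φ = 0.0975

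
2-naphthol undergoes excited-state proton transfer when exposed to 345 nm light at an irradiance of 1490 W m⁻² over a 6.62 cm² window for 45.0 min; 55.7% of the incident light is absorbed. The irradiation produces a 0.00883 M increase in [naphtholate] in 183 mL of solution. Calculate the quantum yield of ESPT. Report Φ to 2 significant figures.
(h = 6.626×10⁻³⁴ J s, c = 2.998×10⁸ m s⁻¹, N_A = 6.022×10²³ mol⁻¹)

Φ = 0.38

Product: (0.00883 M)(0.183 L) = 0.001616 mol.
Photon energy at 345 nm: hc/λ = (6.626×10⁻³⁴)(2.998×10⁸)/(345×10⁻⁹) = 5.758×10⁻¹⁹ J.
Energy delivered: (1490 W m⁻²)(6.62×10⁻⁴ m²)(2700 s) = 2663 J.
Photons incident: 2663 / 5.758×10⁻¹⁹ = 4.625×10²¹, i.e. 4.625×10²¹/6.022×10²³ = 0.007680 mol.
Photons absorbed: 0.557 × 0.007680 = 0.004278 mol.
Φ = 0.001616 mol / 0.004278 mol photons = 0.38.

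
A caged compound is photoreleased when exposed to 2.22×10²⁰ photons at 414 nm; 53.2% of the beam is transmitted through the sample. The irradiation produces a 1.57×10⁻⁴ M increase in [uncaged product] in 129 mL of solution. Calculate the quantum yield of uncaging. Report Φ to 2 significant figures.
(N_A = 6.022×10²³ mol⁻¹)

Φ = 0.12

Product: (1.57×10⁻⁴ M)(0.129 L) = 2.025×10⁻⁵ mol.
Moles of photons: 2.22×10²⁰ / 6.022×10²³ = 3.686×10⁻⁴ mol.
Fraction absorbed: 1 − 53.2/100 = 0.4680.
Photons absorbed: 0.4680 × 3.686×10⁻⁴ = 1.725×10⁻⁴ mol.
Φ = 2.025×10⁻⁵ mol / 1.725×10⁻⁴ mol photons = 0.12.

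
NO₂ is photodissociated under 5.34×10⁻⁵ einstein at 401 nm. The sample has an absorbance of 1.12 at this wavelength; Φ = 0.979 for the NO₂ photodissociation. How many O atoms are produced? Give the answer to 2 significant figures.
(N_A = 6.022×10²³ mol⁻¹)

Fraction absorbed: 1 − 10^(−1.12) = 0.9241.
Photons absorbed: 0.9241 × 5.34×10⁻⁵ = 4.935×10⁻⁵ mol.
Product: Φ × n_abs = 0.979 × 4.935×10⁻⁵ = 4.831×10⁻⁵ mol.
As a count: 4.831×10⁻⁵ × 6.022×10²³ = 2.9×10¹⁹.

2.9×10¹⁹ atoms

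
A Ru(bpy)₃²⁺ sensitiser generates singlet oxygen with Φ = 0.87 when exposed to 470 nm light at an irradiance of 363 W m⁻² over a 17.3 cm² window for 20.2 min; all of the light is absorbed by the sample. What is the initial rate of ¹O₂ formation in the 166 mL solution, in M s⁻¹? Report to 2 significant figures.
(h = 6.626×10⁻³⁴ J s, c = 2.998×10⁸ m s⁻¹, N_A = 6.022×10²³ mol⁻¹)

1.3×10⁻⁵ M s⁻¹

Photon energy at 470 nm: hc/λ = (6.626×10⁻³⁴)(2.998×10⁸)/(470×10⁻⁹) = 4.227×10⁻¹⁹ J.
Energy delivered: (363 W m⁻²)(17.3×10⁻⁴ m²)(1212 s) = 761.1 J.
Photons incident: 761.1 / 4.227×10⁻¹⁹ = 1.801×10²¹, i.e. 1.801×10²¹/6.022×10²³ = 0.002991 mol.
Product formed: 0.87 × 0.002991 = 0.002602 mol.
Rate: 0.002602 mol / (1212 s × 0.166 L) = 1.3×10⁻⁵ M s⁻¹.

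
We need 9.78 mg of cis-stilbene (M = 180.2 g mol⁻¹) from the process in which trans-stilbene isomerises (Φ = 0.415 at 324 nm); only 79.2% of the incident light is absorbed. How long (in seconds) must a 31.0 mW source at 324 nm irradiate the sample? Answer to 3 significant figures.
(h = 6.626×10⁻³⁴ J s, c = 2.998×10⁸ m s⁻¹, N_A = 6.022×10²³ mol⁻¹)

Product: 9.78 mg / 180.2 g mol⁻¹ = 5.427×10⁻⁵ mol.
Photons that must be absorbed: 5.427×10⁻⁵ / 0.415 = 1.308×10⁻⁴ mol.
Incident photons needed: 1.308×10⁻⁴ / 0.792 = 1.652×10⁻⁴ mol.
Photon energy: hc/λ = 6.131×10⁻¹⁹ J; per mole, 3.692×10⁵ J mol⁻¹.
Energy required: 1.652×10⁻⁴ × 3.692×10⁵ = 60.99 J.
Time: 60.99 J / 0.031 W = 1970 s.

t ≈ 1970 s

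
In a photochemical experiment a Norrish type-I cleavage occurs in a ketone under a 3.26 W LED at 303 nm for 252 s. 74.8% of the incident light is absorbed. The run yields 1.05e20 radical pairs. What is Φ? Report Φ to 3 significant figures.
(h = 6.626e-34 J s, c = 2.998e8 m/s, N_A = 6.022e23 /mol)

Product: 1.05e20 / 6.022e23 = 1.744e-4 mol.
Photon energy at 303 nm: hc/λ = (6.626e-34)(2.998e8)/(303e-9) = 6.556e-19 J.
Energy delivered: (3.26 W)(252 s) = 821.5 J.
Photons incident: 821.5 / 6.556e-19 = 1.253e21, i.e. 1.253e21/6.022e23 = 0.002081 mol.
Photons absorbed: 0.748 × 0.002081 = 0.001557 mol.
Φ = 1.744e-4 mol / 0.001557 mol photons = 0.112.

Φ = 0.112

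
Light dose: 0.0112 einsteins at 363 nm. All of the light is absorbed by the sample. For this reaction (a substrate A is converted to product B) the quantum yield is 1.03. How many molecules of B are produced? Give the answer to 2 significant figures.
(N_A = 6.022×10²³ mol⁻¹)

Product: Φ × n_abs = 1.03 × 0.0112 = 0.01154 mol.
As a count: 0.01154 × 6.022×10²³ = 6.9×10²¹.

6.9×10²¹ molecules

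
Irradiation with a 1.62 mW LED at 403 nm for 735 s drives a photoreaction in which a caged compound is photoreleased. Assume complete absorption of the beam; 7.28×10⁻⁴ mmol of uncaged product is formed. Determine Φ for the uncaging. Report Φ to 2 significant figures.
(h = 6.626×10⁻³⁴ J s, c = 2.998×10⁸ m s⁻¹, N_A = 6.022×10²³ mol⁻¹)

Φ = 0.18

Product: 7.28×10⁻⁴ mmol = 7.28×10⁻⁷ mol.
Photon energy at 403 nm: hc/λ = (6.626×10⁻³⁴)(2.998×10⁸)/(403×10⁻⁹) = 4.929×10⁻¹⁹ J.
Energy delivered: (1.62 mW)(735 s) = 1.191 J.
Photons incident: 1.191 / 4.929×10⁻¹⁹ = 2.416×10¹⁸, i.e. 2.416×10¹⁸/6.022×10²³ = 4.012×10⁻⁶ mol.
Φ = 7.28×10⁻⁷ mol / 4.012×10⁻⁶ mol photons = 0.18.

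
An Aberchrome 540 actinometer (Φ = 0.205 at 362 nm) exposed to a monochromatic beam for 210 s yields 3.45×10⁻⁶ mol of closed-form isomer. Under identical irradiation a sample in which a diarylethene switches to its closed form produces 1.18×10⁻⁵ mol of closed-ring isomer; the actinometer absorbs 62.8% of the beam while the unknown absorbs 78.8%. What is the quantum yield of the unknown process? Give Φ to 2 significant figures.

Φ = 0.56

Photons absorbed by the actinometer: 3.45×10⁻⁶ / 0.205 = 1.683×10⁻⁵ mol.
Incident flux: 1.683×10⁻⁵ / 0.628 = 2.680×10⁻⁵ einstein.
Absorbed by unknown: 0.788 × 2.680×10⁻⁵ = 2.112×10⁻⁵ mol.
Φ(unknown) = 1.18×10⁻⁵ / 2.112×10⁻⁵ = 0.56.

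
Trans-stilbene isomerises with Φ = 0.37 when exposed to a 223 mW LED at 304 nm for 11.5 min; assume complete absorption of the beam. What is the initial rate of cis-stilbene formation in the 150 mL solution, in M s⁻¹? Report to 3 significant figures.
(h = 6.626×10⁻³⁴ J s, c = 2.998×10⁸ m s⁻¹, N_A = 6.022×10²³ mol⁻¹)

Photon energy at 304 nm: hc/λ = (6.626×10⁻³⁴)(2.998×10⁸)/(304×10⁻⁹) = 6.534×10⁻¹⁹ J.
Energy delivered: (223 mW)(690 s) = 153.9 J.
Photons incident: 153.9 / 6.534×10⁻¹⁹ = 2.355×10²⁰, i.e. 2.355×10²⁰/6.022×10²³ = 3.911×10⁻⁴ mol.
Product formed: 0.37 × 3.911×10⁻⁴ = 1.447×10⁻⁴ mol.
Rate: 1.447×10⁻⁴ mol / (690 s × 0.15 L) = 1.40×10⁻⁶ M s⁻¹.

1.40×10⁻⁶ M s⁻¹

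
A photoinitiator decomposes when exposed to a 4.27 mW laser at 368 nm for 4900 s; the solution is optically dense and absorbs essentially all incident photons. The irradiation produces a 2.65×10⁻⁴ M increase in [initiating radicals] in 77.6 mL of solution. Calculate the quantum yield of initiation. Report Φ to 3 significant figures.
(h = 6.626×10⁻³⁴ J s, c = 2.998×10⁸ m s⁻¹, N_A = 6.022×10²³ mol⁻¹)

Product: (2.65×10⁻⁴ M)(0.0776 L) = 2.056×10⁻⁵ mol.
Photon energy at 368 nm: hc/λ = (6.626×10⁻³⁴)(2.998×10⁸)/(368×10⁻⁹) = 5.398×10⁻¹⁹ J.
Energy delivered: (4.27 mW)(4900 s) = 20.92 J.
Photons incident: 20.92 / 5.398×10⁻¹⁹ = 3.876×10¹⁹, i.e. 3.876×10¹⁹/6.022×10²³ = 6.436×10⁻⁵ mol.
Φ = 2.056×10⁻⁵ mol / 6.436×10⁻⁵ mol photons = 0.319.

Φ = 0.319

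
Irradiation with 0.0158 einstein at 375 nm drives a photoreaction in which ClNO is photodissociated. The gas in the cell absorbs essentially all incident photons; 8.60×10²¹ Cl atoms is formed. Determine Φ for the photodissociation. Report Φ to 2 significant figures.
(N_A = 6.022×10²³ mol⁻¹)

Φ = 0.90

Product: 8.60×10²¹ / 6.022×10²³ = 0.01428 mol.
Φ = 0.01428 mol / 0.0158 mol photons = 0.90.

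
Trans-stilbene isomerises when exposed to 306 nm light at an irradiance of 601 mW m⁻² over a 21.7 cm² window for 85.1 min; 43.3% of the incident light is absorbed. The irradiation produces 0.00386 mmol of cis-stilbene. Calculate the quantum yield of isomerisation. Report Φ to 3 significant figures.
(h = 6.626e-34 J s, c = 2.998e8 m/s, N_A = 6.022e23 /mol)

Φ = 0.523

Product: 0.00386 mmol = 3.86e-6 mol.
Photon energy at 306 nm: hc/λ = (6.626e-34)(2.998e8)/(306e-9) = 6.492e-19 J.
Energy delivered: (601 mW m⁻²)(21.7e-4 m²)(5106 s) = 6.659 J.
Photons incident: 6.659 / 6.492e-19 = 1.026e19, i.e. 1.026e19/6.022e23 = 1.704e-5 mol.
Photons absorbed: 0.433 × 1.704e-5 = 7.378e-6 mol.
Φ = 3.86e-6 mol / 7.378e-6 mol photons = 0.523.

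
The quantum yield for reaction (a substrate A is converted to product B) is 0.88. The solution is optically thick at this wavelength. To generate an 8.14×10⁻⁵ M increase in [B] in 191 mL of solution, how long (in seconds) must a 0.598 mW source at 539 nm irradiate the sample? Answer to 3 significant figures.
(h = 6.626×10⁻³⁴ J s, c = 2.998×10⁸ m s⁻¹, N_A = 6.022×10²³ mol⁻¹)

t ≈ 6560 s

Product: (8.14×10⁻⁵ M)(0.191 L) = 1.555×10⁻⁵ mol.
Photons that must be absorbed: 1.555×10⁻⁵ / 0.88 = 1.767×10⁻⁵ mol.
Photon energy: hc/λ = 3.685×10⁻¹⁹ J; per mole, 2.219×10⁵ J mol⁻¹.
Energy required: 1.767×10⁻⁵ × 2.219×10⁵ = 3.921 J.
Time: 3.921 J / 0.000598 W = 6560 s.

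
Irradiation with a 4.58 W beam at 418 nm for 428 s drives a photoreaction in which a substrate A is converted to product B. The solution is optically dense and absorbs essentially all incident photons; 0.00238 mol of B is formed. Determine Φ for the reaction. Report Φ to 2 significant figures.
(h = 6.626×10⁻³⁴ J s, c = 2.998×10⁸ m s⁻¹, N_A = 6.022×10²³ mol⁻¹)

Photon energy at 418 nm: hc/λ = (6.626×10⁻³⁴)(2.998×10⁸)/(418×10⁻⁹) = 4.752×10⁻¹⁹ J.
Energy delivered: (4.58 W)(428 s) = 1960 J.
Photons incident: 1960 / 4.752×10⁻¹⁹ = 4.125×10²¹, i.e. 4.125×10²¹/6.022×10²³ = 0.006850 mol.
Φ = 0.00238 mol / 0.006850 mol photons = 0.35.

Φ = 0.35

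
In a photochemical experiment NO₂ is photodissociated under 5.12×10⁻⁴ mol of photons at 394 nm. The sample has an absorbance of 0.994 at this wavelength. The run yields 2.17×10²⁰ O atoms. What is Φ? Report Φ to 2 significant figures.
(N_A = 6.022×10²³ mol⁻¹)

Φ = 0.78

Product: 2.17×10²⁰ / 6.022×10²³ = 3.603×10⁻⁴ mol.
Fraction absorbed: 1 − 10^(−0.994) = 0.8986.
Photons absorbed: 0.8986 × 5.12×10⁻⁴ = 4.601×10⁻⁴ mol.
Φ = 3.603×10⁻⁴ mol / 4.601×10⁻⁴ mol photons = 0.78.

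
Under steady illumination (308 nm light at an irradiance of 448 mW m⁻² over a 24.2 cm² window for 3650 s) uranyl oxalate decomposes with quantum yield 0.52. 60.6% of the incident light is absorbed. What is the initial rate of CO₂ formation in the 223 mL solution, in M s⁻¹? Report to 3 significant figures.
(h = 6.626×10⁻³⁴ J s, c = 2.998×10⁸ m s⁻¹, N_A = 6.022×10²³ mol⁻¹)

Photon energy at 308 nm: hc/λ = (6.626×10⁻³⁴)(2.998×10⁸)/(308×10⁻⁹) = 6.450×10⁻¹⁹ J.
Energy delivered: (448 mW m⁻²)(24.2×10⁻⁴ m²)(3650 s) = 3.957 J.
Photons incident: 3.957 / 6.450×10⁻¹⁹ = 6.135×10¹⁸, i.e. 6.135×10¹⁸/6.022×10²³ = 1.019×10⁻⁵ mol.
Photons absorbed: 0.606 × 1.019×10⁻⁵ = 6.175×10⁻⁶ mol.
Product formed: 0.52 × 6.175×10⁻⁶ = 3.211×10⁻⁶ mol.
Rate: 3.211×10⁻⁶ mol / (3650 s × 0.223 L) = 3.94×10⁻⁹ M s⁻¹.

3.94×10⁻⁹ M s⁻¹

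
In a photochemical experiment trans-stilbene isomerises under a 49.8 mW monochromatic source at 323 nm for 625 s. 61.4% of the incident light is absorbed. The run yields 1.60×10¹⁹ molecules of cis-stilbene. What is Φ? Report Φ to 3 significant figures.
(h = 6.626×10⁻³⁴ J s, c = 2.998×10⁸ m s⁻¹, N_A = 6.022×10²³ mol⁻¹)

Φ = 0.515

Product: 1.60×10¹⁹ / 6.022×10²³ = 2.657×10⁻⁵ mol.
Photon energy at 323 nm: hc/λ = (6.626×10⁻³⁴)(2.998×10⁸)/(323×10⁻⁹) = 6.150×10⁻¹⁹ J.
Energy delivered: (49.8 mW)(625 s) = 31.12 J.
Photons incident: 31.12 / 6.150×10⁻¹⁹ = 5.060×10¹⁹, i.e. 5.060×10¹⁹/6.022×10²³ = 8.403×10⁻⁵ mol.
Photons absorbed: 0.614 × 8.403×10⁻⁵ = 5.159×10⁻⁵ mol.
Φ = 2.657×10⁻⁵ mol / 5.159×10⁻⁵ mol photons = 0.515.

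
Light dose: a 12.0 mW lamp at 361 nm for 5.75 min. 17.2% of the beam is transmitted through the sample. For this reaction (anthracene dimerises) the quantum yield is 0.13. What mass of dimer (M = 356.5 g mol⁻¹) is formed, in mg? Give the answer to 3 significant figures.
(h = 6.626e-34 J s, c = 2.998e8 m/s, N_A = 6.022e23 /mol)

Photon energy at 361 nm: hc/λ = (6.626e-34)(2.998e8)/(361e-9) = 5.503e-19 J.
Energy delivered: (12.0 mW)(345 s) = 4.140 J.
Photons incident: 4.140 / 5.503e-19 = 7.523e18, i.e. 7.523e18/6.022e23 = 1.249e-5 mol.
Fraction absorbed: 1 − 17.2/100 = 0.8280.
Photons absorbed: 0.8280 × 1.249e-5 = 1.034e-5 mol.
Product: Φ × n_abs = 0.13 × 1.034e-5 = 1.344e-6 mol.
Mass: 1.344e-6 × 356.5 = 4.791e-4 g = 0.479 mg.

0.479 mg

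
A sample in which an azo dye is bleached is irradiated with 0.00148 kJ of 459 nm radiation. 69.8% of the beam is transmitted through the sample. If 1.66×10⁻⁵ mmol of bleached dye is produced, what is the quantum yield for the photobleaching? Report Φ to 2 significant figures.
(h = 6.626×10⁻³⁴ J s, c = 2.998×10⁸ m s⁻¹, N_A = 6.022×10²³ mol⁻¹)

Φ = 0.0097

Product: 1.66×10⁻⁵ mmol = 1.66×10⁻⁸ mol.
Photon energy at 459 nm: hc/λ = (6.626×10⁻³⁴)(2.998×10⁸)/(459×10⁻⁹) = 4.328×10⁻¹⁹ J.
Incident energy: 0.00148 kJ = 1.48 J.
Photons incident: 1.48 / 4.328×10⁻¹⁹ = 3.420×10¹⁸, i.e. 3.420×10¹⁸/6.022×10²³ = 5.679×10⁻⁶ mol.
Fraction absorbed: 1 − 69.8/100 = 0.3020.
Photons absorbed: 0.3020 × 5.679×10⁻⁶ = 1.715×10⁻⁶ mol.
Φ = 1.66×10⁻⁸ mol / 1.715×10⁻⁶ mol photons = 0.0097.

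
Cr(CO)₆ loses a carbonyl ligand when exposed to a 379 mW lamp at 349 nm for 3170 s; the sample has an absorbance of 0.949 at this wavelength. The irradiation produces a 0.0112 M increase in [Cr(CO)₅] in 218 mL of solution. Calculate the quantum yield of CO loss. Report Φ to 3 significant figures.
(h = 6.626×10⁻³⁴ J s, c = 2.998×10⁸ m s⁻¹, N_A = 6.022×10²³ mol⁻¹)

Φ = 0.785

Product: (0.0112 M)(0.218 L) = 0.002442 mol.
Photon energy at 349 nm: hc/λ = (6.626×10⁻³⁴)(2.998×10⁸)/(349×10⁻⁹) = 5.692×10⁻¹⁹ J.
Energy delivered: (379 mW)(3170 s) = 1201 J.
Photons incident: 1201 / 5.692×10⁻¹⁹ = 2.110×10²¹, i.e. 2.110×10²¹/6.022×10²³ = 0.003504 mol.
Fraction absorbed: 1 − 10^(−0.949) = 0.8875.
Photons absorbed: 0.8875 × 0.003504 = 0.003110 mol.
Φ = 0.002442 mol / 0.003110 mol photons = 0.785.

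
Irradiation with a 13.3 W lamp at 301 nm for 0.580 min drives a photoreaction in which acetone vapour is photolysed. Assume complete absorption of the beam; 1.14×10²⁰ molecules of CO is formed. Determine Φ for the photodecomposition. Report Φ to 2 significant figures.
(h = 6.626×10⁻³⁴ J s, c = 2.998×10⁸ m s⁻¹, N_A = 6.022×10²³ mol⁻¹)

Product: 1.14×10²⁰ / 6.022×10²³ = 1.893×10⁻⁴ mol.
Photon energy at 301 nm: hc/λ = (6.626×10⁻³⁴)(2.998×10⁸)/(301×10⁻⁹) = 6.600×10⁻¹⁹ J.
Energy delivered: (13.3 W)(34.8 s) = 462.8 J.
Photons incident: 462.8 / 6.600×10⁻¹⁹ = 7.012×10²⁰, i.e. 7.012×10²⁰/6.022×10²³ = 0.001164 mol.
Φ = 1.893×10⁻⁴ mol / 0.001164 mol photons = 0.16.

Φ = 0.16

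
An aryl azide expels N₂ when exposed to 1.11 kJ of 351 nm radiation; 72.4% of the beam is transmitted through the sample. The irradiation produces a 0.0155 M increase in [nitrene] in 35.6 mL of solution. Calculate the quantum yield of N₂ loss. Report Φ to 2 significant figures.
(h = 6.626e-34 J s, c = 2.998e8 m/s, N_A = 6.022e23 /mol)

Φ = 0.61

Product: (0.0155 M)(0.0356 L) = 5.518e-4 mol.
Photon energy at 351 nm: hc/λ = (6.626e-34)(2.998e8)/(351e-9) = 5.659e-19 J.
Incident energy: 1.11 kJ = 1110 J.
Photons incident: 1110 / 5.659e-19 = 1.961e21, i.e. 1.961e21/6.022e23 = 0.003256 mol.
Fraction absorbed: 1 − 72.4/100 = 0.2760.
Photons absorbed: 0.2760 × 0.003256 = 8.987e-4 mol.
Φ = 5.518e-4 mol / 8.987e-4 mol photons = 0.61.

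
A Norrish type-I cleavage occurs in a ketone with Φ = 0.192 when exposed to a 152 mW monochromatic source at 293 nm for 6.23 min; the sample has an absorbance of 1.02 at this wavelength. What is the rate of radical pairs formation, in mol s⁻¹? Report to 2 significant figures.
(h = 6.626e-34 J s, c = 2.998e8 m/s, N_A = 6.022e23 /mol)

Photon energy at 293 nm: hc/λ = (6.626e-34)(2.998e8)/(293e-9) = 6.780e-19 J.
Energy delivered: (152 mW)(373.8 s) = 56.82 J.
Photons incident: 56.82 / 6.780e-19 = 8.381e19, i.e. 8.381e19/6.022e23 = 1.392e-4 mol.
Fraction absorbed: 1 − 10^(−1.02) = 0.9045.
Photons absorbed: 0.9045 × 1.392e-4 = 1.259e-4 mol.
Product formed: 0.192 × 1.259e-4 = 2.417e-5 mol.
Rate: 2.417e-5 / 373.8 s = 6.5e-8 mol s⁻¹.

6.5e-8 mol s⁻¹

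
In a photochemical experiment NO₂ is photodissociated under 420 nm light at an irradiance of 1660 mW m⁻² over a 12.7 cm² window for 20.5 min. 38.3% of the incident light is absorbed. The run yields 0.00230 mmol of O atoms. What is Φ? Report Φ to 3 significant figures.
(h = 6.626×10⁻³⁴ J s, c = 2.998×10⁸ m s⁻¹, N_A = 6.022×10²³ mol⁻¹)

Φ = 0.660

Product: 0.00230 mmol = 2.30×10⁻⁶ mol.
Photon energy at 420 nm: hc/λ = (6.626×10⁻³⁴)(2.998×10⁸)/(420×10⁻⁹) = 4.730×10⁻¹⁹ J.
Energy delivered: (1660 mW m⁻²)(12.7×10⁻⁴ m²)(1230 s) = 2.593 J.
Photons incident: 2.593 / 4.730×10⁻¹⁹ = 5.482×10¹⁸, i.e. 5.482×10¹⁸/6.022×10²³ = 9.103×10⁻⁶ mol.
Photons absorbed: 0.383 × 9.103×10⁻⁶ = 3.486×10⁻⁶ mol.
Φ = 2.30×10⁻⁶ mol / 3.486×10⁻⁶ mol photons = 0.660.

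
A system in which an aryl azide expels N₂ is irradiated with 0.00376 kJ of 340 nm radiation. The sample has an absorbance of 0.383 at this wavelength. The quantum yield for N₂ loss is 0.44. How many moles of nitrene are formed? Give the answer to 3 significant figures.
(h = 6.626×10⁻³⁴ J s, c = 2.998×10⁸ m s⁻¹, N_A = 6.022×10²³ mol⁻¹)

2.76×10⁻⁶ mol

Photon energy at 340 nm: hc/λ = (6.626×10⁻³⁴)(2.998×10⁸)/(340×10⁻⁹) = 5.843×10⁻¹⁹ J.
Incident energy: 0.00376 kJ = 3.76 J.
Photons incident: 3.76 / 5.843×10⁻¹⁹ = 6.435×10¹⁸, i.e. 6.435×10¹⁸/6.022×10²³ = 1.069×10⁻⁵ mol.
Fraction absorbed: 1 − 10^(−0.383) = 0.5860.
Photons absorbed: 0.5860 × 1.069×10⁻⁵ = 6.264×10⁻⁶ mol.
Product: Φ × n_abs = 0.44 × 6.264×10⁻⁶ = 2.756×10⁻⁶ mol.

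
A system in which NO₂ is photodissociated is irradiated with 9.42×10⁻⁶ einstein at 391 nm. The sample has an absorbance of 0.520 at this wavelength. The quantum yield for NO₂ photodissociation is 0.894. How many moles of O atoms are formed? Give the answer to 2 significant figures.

Fraction absorbed: 1 − 10^(−0.520) = 0.6980.
Photons absorbed: 0.6980 × 9.42×10⁻⁶ = 6.575×10⁻⁶ mol.
Product: Φ × n_abs = 0.894 × 6.575×10⁻⁶ = 5.878×10⁻⁶ mol.

5.9×10⁻⁶ mol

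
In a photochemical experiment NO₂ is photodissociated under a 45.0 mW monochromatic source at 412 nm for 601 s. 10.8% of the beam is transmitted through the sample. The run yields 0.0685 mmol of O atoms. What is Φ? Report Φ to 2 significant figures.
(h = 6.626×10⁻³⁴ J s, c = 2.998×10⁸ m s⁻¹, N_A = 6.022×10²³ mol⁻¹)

Product: 0.0685 mmol = 6.85×10⁻⁵ mol.
Photon energy at 412 nm: hc/λ = (6.626×10⁻³⁴)(2.998×10⁸)/(412×10⁻⁹) = 4.822×10⁻¹⁹ J.
Energy delivered: (45.0 mW)(601 s) = 27.04 J.
Photons incident: 27.04 / 4.822×10⁻¹⁹ = 5.608×10¹⁹, i.e. 5.608×10¹⁹/6.022×10²³ = 9.313×10⁻⁵ mol.
Fraction absorbed: 1 − 10.8/100 = 0.8920.
Photons absorbed: 0.8920 × 9.313×10⁻⁵ = 8.307×10⁻⁵ mol.
Φ = 6.85×10⁻⁵ mol / 8.307×10⁻⁵ mol photons = 0.82.

Φ = 0.82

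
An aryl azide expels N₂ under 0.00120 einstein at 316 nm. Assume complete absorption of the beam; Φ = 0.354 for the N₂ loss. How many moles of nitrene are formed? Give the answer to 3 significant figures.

4.25×10⁻⁴ mol

Product: Φ × n_abs = 0.354 × 0.00120 = 4.248×10⁻⁴ mol.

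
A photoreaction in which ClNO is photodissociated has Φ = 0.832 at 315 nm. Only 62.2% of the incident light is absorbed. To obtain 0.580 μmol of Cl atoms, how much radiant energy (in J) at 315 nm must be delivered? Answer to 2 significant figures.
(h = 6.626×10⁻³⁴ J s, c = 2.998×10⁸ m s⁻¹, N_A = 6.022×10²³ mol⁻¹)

Product: 0.580 μmol = 5.80×10⁻⁷ mol.
Photons that must be absorbed: 5.80×10⁻⁷ / 0.832 = 6.971×10⁻⁷ mol.
Incident photons needed: 6.971×10⁻⁷ / 0.622 = 1.121×10⁻⁶ mol.
Photon energy: hc/λ = 6.306×10⁻¹⁹ J; per mole, 3.797×10⁵ J mol⁻¹.
Energy required: 1.121×10⁻⁶ × 3.797×10⁵ = 0.43 J.

0.43 J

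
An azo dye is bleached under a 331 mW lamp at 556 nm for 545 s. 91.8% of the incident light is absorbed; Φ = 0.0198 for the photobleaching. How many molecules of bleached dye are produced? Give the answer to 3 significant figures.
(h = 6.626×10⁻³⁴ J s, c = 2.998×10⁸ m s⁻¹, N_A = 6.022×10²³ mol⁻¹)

9.18×10¹⁸ molecules

Photon energy at 556 nm: hc/λ = (6.626×10⁻³⁴)(2.998×10⁸)/(556×10⁻⁹) = 3.573×10⁻¹⁹ J.
Energy delivered: (331 mW)(545 s) = 180.4 J.
Photons incident: 180.4 / 3.573×10⁻¹⁹ = 5.049×10²⁰, i.e. 5.049×10²⁰/6.022×10²³ = 8.384×10⁻⁴ mol.
Photons absorbed: 0.918 × 8.384×10⁻⁴ = 7.697×10⁻⁴ mol.
Product: Φ × n_abs = 0.0198 × 7.697×10⁻⁴ = 1.524×10⁻⁵ mol.
As a count: 1.524×10⁻⁵ × 6.022×10²³ = 9.18×10¹⁸.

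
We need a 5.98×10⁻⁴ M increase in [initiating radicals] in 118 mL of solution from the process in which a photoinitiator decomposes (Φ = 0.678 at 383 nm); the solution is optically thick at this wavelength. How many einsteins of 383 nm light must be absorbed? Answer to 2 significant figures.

Product: (5.98×10⁻⁴ M)(0.118 L) = 7.056×10⁻⁵ mol.
Photons that must be absorbed: 7.056×10⁻⁵ / 0.678 = 1.041×10⁻⁴ mol.

1.0×10⁻⁴ einstein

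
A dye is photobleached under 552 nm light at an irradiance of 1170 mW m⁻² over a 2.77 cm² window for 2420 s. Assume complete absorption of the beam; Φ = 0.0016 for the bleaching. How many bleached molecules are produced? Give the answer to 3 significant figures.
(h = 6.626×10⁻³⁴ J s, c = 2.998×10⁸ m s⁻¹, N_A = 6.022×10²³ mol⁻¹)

Photon energy at 552 nm: hc/λ = (6.626×10⁻³⁴)(2.998×10⁸)/(552×10⁻⁹) = 3.599×10⁻¹⁹ J.
Energy delivered: (1170 mW m⁻²)(2.77×10⁻⁴ m²)(2420 s) = 0.7843 J.
Photons incident: 0.7843 / 3.599×10⁻¹⁹ = 2.179×10¹⁸, i.e. 2.179×10¹⁸/6.022×10²³ = 3.618×10⁻⁶ mol.
Product: Φ × n_abs = 0.0016 × 3.618×10⁻⁶ = 5.789×10⁻⁹ mol.
As a count: 5.789×10⁻⁹ × 6.022×10²³ = 3.49×10¹⁵.

3.49×10¹⁵ bleached molecules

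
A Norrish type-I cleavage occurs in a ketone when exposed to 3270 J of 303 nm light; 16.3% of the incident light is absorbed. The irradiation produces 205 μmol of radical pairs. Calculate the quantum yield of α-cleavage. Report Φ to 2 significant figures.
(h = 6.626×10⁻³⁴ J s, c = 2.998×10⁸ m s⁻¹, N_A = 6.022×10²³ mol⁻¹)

Product: 205 μmol = 2.05×10⁻⁴ mol.
Photon energy at 303 nm: hc/λ = (6.626×10⁻³⁴)(2.998×10⁸)/(303×10⁻⁹) = 6.556×10⁻¹⁹ J.
Photons incident: 3270 / 6.556×10⁻¹⁹ = 4.988×10²¹, i.e. 4.988×10²¹/6.022×10²³ = 0.008283 mol.
Photons absorbed: 0.163 × 0.008283 = 0.001350 mol.
Φ = 2.05×10⁻⁴ mol / 0.001350 mol photons = 0.15.

Φ = 0.15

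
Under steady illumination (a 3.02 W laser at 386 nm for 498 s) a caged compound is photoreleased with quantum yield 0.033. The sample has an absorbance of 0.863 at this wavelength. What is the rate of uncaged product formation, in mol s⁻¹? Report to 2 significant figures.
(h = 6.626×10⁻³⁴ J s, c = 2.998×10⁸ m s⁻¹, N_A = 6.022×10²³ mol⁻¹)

Photon energy at 386 nm: hc/λ = (6.626×10⁻³⁴)(2.998×10⁸)/(386×10⁻⁹) = 5.146×10⁻¹⁹ J.
Energy delivered: (3.02 W)(498 s) = 1504 J.
Photons incident: 1504 / 5.146×10⁻¹⁹ = 2.923×10²¹, i.e. 2.923×10²¹/6.022×10²³ = 0.004854 mol.
Fraction absorbed: 1 − 10^(−0.863) = 0.8629.
Photons absorbed: 0.8629 × 0.004854 = 0.004189 mol.
Product formed: 0.033 × 0.004189 = 1.382×10⁻⁴ mol.
Rate: 1.382×10⁻⁴ / 498 s = 2.8×10⁻⁷ mol s⁻¹.

2.8×10⁻⁷ mol s⁻¹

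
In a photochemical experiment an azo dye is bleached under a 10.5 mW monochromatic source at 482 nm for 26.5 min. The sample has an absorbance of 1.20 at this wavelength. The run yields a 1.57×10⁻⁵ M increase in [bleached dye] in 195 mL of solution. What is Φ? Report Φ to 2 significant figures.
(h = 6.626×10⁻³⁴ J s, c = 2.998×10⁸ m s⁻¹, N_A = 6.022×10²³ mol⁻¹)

Φ = 0.049

Product: (1.57×10⁻⁵ M)(0.195 L) = 3.062×10⁻⁶ mol.
Photon energy at 482 nm: hc/λ = (6.626×10⁻³⁴)(2.998×10⁸)/(482×10⁻⁹) = 4.121×10⁻¹⁹ J.
Energy delivered: (10.5 mW)(1590 s) = 16.70 J.
Photons incident: 16.70 / 4.121×10⁻¹⁹ = 4.052×10¹⁹, i.e. 4.052×10¹⁹/6.022×10²³ = 6.729×10⁻⁵ mol.
Fraction absorbed: 1 − 10^(−1.20) = 0.9369.
Photons absorbed: 0.9369 × 6.729×10⁻⁵ = 6.304×10⁻⁵ mol.
Φ = 3.062×10⁻⁶ mol / 6.304×10⁻⁵ mol photons = 0.049.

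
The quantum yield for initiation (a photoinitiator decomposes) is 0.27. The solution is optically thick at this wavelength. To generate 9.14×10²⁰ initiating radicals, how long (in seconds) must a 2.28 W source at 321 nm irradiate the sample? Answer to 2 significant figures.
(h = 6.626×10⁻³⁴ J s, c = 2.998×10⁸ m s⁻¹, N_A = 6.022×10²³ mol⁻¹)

t ≈ 920 s

Product: 9.14×10²⁰ / 6.022×10²³ = 0.001518 mol.
Photons that must be absorbed: 0.001518 / 0.27 = 0.005622 mol.
Photon energy: hc/λ = 6.188×10⁻¹⁹ J; per mole, 3.726×10⁵ J mol⁻¹.
Energy required: 0.005622 × 3.726×10⁵ = 2095 J.
Time: 2095 J / 2.28 W = 920 s.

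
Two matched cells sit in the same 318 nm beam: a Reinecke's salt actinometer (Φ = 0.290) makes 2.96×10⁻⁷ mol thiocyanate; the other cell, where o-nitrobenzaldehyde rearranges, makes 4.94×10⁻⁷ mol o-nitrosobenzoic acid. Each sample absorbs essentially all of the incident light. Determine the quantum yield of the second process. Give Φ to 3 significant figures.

Φ = 0.484

Photons absorbed by the actinometer: 2.96×10⁻⁷ / 0.290 = 1.021×10⁻⁶ mol.
Φ(unknown) = 4.94×10⁻⁷ / 1.021×10⁻⁶ = 0.484.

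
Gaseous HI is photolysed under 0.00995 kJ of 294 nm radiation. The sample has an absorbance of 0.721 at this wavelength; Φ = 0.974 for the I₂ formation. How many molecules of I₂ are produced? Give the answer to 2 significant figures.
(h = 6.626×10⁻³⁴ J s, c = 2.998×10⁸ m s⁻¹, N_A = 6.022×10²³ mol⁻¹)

1.2×10¹⁹ molecules

Photon energy at 294 nm: hc/λ = (6.626×10⁻³⁴)(2.998×10⁸)/(294×10⁻⁹) = 6.757×10⁻¹⁹ J.
Incident energy: 0.00995 kJ = 9.95 J.
Photons incident: 9.95 / 6.757×10⁻¹⁹ = 1.473×10¹⁹, i.e. 1.473×10¹⁹/6.022×10²³ = 2.446×10⁻⁵ mol.
Fraction absorbed: 1 − 10^(−0.721) = 0.8099.
Photons absorbed: 0.8099 × 2.446×10⁻⁵ = 1.981×10⁻⁵ mol.
Product: Φ × n_abs = 0.974 × 1.981×10⁻⁵ = 1.929×10⁻⁵ mol.
As a count: 1.929×10⁻⁵ × 6.022×10²³ = 1.2×10¹⁹.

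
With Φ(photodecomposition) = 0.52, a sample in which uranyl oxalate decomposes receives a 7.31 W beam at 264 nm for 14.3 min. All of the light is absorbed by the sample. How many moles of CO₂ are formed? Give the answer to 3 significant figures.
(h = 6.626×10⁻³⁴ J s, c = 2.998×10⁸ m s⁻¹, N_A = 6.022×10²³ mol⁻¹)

0.00720 mol

Photon energy at 264 nm: hc/λ = (6.626×10⁻³⁴)(2.998×10⁸)/(264×10⁻⁹) = 7.525×10⁻¹⁹ J.
Energy delivered: (7.31 W)(858 s) = 6272 J.
Photons incident: 6272 / 7.525×10⁻¹⁹ = 8.335×10²¹, i.e. 8.335×10²¹/6.022×10²³ = 0.01384 mol.
Product: Φ × n_abs = 0.52 × 0.01384 = 0.007197 mol.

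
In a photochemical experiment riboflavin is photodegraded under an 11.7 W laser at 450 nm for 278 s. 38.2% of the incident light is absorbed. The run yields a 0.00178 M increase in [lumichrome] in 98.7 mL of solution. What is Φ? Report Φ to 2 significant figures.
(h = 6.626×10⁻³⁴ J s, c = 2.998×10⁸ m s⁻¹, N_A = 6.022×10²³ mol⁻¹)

Product: (0.00178 M)(0.0987 L) = 1.757×10⁻⁴ mol.
Photon energy at 450 nm: hc/λ = (6.626×10⁻³⁴)(2.998×10⁸)/(450×10⁻⁹) = 4.414×10⁻¹⁹ J.
Energy delivered: (11.7 W)(278 s) = 3253 J.
Photons incident: 3253 / 4.414×10⁻¹⁹ = 7.370×10²¹, i.e. 7.370×10²¹/6.022×10²³ = 0.01224 mol.
Photons absorbed: 0.382 × 0.01224 = 0.004676 mol.
Φ = 1.757×10⁻⁴ mol / 0.004676 mol photons = 0.038.

Φ = 0.038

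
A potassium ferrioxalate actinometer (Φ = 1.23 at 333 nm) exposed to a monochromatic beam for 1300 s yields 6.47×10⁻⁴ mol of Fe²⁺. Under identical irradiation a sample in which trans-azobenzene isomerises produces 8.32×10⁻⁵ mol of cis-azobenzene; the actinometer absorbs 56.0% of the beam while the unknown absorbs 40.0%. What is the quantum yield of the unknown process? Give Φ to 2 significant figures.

Photons absorbed by the actinometer: 6.47×10⁻⁴ / 1.23 = 5.260×10⁻⁴ mol.
Incident flux: 5.260×10⁻⁴ / 0.560 = 9.393×10⁻⁴ einstein.
Absorbed by unknown: 0.400 × 9.393×10⁻⁴ = 3.757×10⁻⁴ mol.
Φ(unknown) = 8.32×10⁻⁵ / 3.757×10⁻⁴ = 0.22.

Φ = 0.22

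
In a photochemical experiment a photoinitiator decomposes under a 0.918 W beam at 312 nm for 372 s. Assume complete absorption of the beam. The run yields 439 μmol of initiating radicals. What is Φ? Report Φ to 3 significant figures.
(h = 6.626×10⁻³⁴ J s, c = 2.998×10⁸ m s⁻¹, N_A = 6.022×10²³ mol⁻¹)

Φ = 0.493

Product: 439 μmol = 4.39×10⁻⁴ mol.
Photon energy at 312 nm: hc/λ = (6.626×10⁻³⁴)(2.998×10⁸)/(312×10⁻⁹) = 6.367×10⁻¹⁹ J.
Energy delivered: (0.918 W)(372 s) = 341.5 J.
Photons incident: 341.5 / 6.367×10⁻¹⁹ = 5.364×10²⁰, i.e. 5.364×10²⁰/6.022×10²³ = 8.907×10⁻⁴ mol.
Φ = 4.39×10⁻⁴ mol / 8.907×10⁻⁴ mol photons = 0.493.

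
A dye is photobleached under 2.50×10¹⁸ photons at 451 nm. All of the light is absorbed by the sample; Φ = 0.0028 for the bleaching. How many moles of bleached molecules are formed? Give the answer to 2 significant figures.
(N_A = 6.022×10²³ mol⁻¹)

1.2×10⁻⁸ mol

Moles of photons: 2.50×10¹⁸ / 6.022×10²³ = 4.151×10⁻⁶ mol.
Product: Φ × n_abs = 0.0028 × 4.151×10⁻⁶ = 1.162×10⁻⁸ mol.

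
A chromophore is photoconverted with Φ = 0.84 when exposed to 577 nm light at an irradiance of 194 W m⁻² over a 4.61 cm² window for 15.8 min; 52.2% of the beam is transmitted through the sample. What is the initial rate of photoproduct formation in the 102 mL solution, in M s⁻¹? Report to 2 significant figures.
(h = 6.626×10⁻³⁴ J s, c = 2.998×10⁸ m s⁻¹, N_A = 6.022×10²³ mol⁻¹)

Photon energy at 577 nm: hc/λ = (6.626×10⁻³⁴)(2.998×10⁸)/(577×10⁻⁹) = 3.443×10⁻¹⁹ J.
Energy delivered: (194 W m⁻²)(4.61×10⁻⁴ m²)(948 s) = 84.78 J.
Photons incident: 84.78 / 3.443×10⁻¹⁹ = 2.462×10²⁰, i.e. 2.462×10²⁰/6.022×10²³ = 4.088×10⁻⁴ mol.
Fraction absorbed: 1 − 52.2/100 = 0.4780.
Photons absorbed: 0.4780 × 4.088×10⁻⁴ = 1.954×10⁻⁴ mol.
Product formed: 0.84 × 1.954×10⁻⁴ = 1.641×10⁻⁴ mol.
Rate: 1.641×10⁻⁴ mol / (948 s × 0.102 L) = 1.7×10⁻⁶ M s⁻¹.

1.7×10⁻⁶ M s⁻¹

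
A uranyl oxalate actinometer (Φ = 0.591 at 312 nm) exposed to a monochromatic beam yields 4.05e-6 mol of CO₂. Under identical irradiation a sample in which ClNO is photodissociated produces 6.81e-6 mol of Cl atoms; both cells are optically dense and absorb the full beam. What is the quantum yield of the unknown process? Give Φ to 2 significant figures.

Φ = 0.99

Photons absorbed by the actinometer: 4.05e-6 / 0.591 = 6.853e-6 mol.
Φ(unknown) = 6.81e-6 / 6.853e-6 = 0.99.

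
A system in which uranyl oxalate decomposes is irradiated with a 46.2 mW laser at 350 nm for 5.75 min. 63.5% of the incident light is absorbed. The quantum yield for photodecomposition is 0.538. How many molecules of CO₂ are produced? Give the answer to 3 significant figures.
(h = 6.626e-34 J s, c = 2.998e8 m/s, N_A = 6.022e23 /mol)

Photon energy at 350 nm: hc/λ = (6.626e-34)(2.998e8)/(350e-9) = 5.676e-19 J.
Energy delivered: (46.2 mW)(345 s) = 15.94 J.
Photons incident: 15.94 / 5.676e-19 = 2.808e19, i.e. 2.808e19/6.022e23 = 4.663e-5 mol.
Photons absorbed: 0.635 × 4.663e-5 = 2.961e-5 mol.
Product: Φ × n_abs = 0.538 × 2.961e-5 = 1.593e-5 mol.
As a count: 1.593e-5 × 6.022e23 = 9.59e18.

9.59e18 molecules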